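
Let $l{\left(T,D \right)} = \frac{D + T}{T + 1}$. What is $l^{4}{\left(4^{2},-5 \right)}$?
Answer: $\frac{14641}{83521} \approx 0.1753$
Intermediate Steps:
$l{\left(T,D \right)} = \frac{D + T}{1 + T}$
$l^{4}{\left(4^{2},-5 \right)} = \left(\frac{-5 + 4^{2}}{1 + 4^{2}}\right)^{4} = \left(\frac{-5 + 16}{1 + 16}\right)^{4} = \left(\frac{1}{17} \cdot 11\right)^{4} = \left(\frac{11}{17}\right)^{4} = \frac{14641}{83521}$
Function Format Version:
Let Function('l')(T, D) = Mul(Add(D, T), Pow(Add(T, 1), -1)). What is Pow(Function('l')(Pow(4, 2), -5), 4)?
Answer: Rational(14641, 83521) ≈ 0.17530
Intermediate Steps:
Function('l')(T, D) = Mul(Pow(Add(1, T), -1), Add(D, T)) (Function('l')(T, D) = Mul(Add(D, T), Pow(Add(1, T), -1)) = Mul(Pow(Add(1, T), -1), Add(D, T)))
Pow(Function('l')(Pow(4, 2), -5), 4) = Pow(Mul(Pow(Add(1, Pow(4, 2)), -1), Add(-5, Pow(4, 2))), 4) = Pow(Mul(Pow(Add(1, 16), -1), Add(-5, 16)), 4) = Pow(Mul(Pow(17, -1), 11), 4) = Pow(Mul(Rational(1, 17), 11), 4) = Pow(Rational(11, 17), 4) = Rational(14641, 83521)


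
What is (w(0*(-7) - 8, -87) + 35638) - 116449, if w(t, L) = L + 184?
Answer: -80714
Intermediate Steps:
w(t, L) = 184 + L
(w(0*(-7) - 8, -87) + 35638) - 116449 = ((184 - 87) + 35638) - 116449 = (97 + 35638) - 116449 = 35735 - 116449 = -80714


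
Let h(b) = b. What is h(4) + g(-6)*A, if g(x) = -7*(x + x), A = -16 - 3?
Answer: -1592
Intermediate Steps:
A = -19
g(x) = -14*x
h(4) + g(-6)*A = 4 - 14*(-6)*(-19) = 4 + 84*(-19) = 4 - 1596 = -1592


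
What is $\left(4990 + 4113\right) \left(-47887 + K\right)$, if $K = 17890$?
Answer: $-273062691$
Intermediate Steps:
$\left(4990 + 4113\right) \left(-47887 + K\right) = \left(4990 + 4113\right) \left(-47887 + 17890\right) = 9103 \left(-29997\right) = -273062691$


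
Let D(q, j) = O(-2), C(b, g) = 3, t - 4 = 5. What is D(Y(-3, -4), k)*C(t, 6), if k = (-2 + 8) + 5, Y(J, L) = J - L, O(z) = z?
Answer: -6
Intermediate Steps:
t = 9 (t = 4 + 5 = 9)
k = 11 (k = 6 + 5 = 11)
D(q, j) = -2
D(Y(-3, -4), k)*C(t, 6) = -2*3 = -6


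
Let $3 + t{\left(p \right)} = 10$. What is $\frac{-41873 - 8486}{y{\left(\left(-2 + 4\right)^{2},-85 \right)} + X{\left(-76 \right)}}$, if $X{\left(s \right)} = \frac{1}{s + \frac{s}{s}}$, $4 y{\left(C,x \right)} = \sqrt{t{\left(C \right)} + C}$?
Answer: $- \frac{60430800}{61859} - \frac{1133077500 \sqrt{11}}{61859} \approx -61728.0$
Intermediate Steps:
$t{\left(p \right)} = 7$ ($t{\left(p \right)} = -3 + 10 = 7$)
$y{\left(C,x \right)} = \frac{\sqrt{7 + C}}{4}$
$X{\left(s \right)} = \frac{1}{1 + s}$ ($X{\left(s \right)} = \frac{1}{s + 1} = \frac{1}{1 + s}$)
$\frac{-41873 - 8486}{y{\left(\left(-2 + 4\right)^{2},-85 \right)} + X{\left(-76 \right)}} = \frac{-41873 - 8486}{\frac{\sqrt{7 + \left(-2 + 4\right)^{2}}}{4} + \frac{1}{1 - 76}} = - \frac{50359}{\frac{\sqrt{7 + 2^{2}}}{4} + \frac{1}{-75}} = - \frac{50359}{\frac{\sqrt{7 + 4}}{4} - \frac{1}{75}} = - \frac{50359}{\frac{\sqrt{11}}{4} - \frac{1}{75}} = - \frac{50359}{- \frac{1}{75} + \frac{\sqrt{11}}{4}}$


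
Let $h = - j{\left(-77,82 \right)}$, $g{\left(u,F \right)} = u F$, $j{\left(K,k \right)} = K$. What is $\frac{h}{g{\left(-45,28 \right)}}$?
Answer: $- \frac{11}{180} \approx -0.061111$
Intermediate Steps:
$g{\left(u,F \right)} = F u$
$h = 77$ ($h = \left(-1\right) \left(-77\right) = 77$)
$\frac{h}{g{\left(-45,28 \right)}} = \frac{77}{28 \left(-45\right)} = \frac{77}{-1260} = 77 \left(- \frac{1}{1260}\right) = - \frac{11}{180}$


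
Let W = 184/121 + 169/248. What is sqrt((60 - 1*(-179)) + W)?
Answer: sqrt(448755566)/1364 ≈ 15.531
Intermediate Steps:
W = 66081/30008 (W = 184*(1/121) + 169*(1/248) = 184/121 + 169/248 = 66081/30008 ≈ 2.2021)
sqrt((60 - 1*(-179)) + W) = sqrt((60 - 1*(-179)) + 66081/30008) = sqrt((60 + 179) + 66081/30008) = sqrt(239 + 66081/30008) = sqrt(7237993/30008) = sqrt(448755566)/1364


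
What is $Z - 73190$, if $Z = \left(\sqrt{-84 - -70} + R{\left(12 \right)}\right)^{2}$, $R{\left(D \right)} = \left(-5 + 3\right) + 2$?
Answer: $-73204$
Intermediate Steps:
$R{\left(D \right)} = 0$ ($R{\left(D \right)} = -2 + 2 = 0$)
$Z = -14$ ($Z = \left(\sqrt{-84 - -70} + 0\right)^{2} = \left(\sqrt{-84 + \left(-2 + 72\right)} + 0\right)^{2} = \left(\sqrt{-84 + 70} + 0\right)^{2} = \left(\sqrt{-14} + 0\right)^{2} = \left(i \sqrt{14} + 0\right)^{2} = \left(i \sqrt{14}\right)^{2} = -14$)
$Z - 73190 = -14 - 73190 = -73204$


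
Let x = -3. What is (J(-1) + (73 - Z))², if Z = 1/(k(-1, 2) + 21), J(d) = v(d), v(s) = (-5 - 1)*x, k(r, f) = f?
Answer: 4376464/529 ≈ 8273.1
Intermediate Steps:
v(s) = 18 (v(s) = (-5 - 1)*(-3) = -6*(-3) = 18)
J(d) = 18
Z = 1/23 (Z = 1/(2 + 21) = 1/23 ≈ 0.043478)
(J(-1) + (73 - Z))² = (18 + (73 - 1*1/23))² = (18 + (73 - 1/23))² = (18 + 1678/23)² = (2092/23)² = 4376464/529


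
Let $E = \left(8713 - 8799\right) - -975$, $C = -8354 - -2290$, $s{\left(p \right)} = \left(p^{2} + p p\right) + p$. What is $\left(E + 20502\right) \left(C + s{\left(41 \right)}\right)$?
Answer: $-56921451$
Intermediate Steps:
$s{\left(p \right)} = p + 2 p^{2}$ ($s{\left(p \right)} = \left(p^{2} + p^{2}\right) + p = 2 p^{2} + p = p + 2 p^{2}$)
$C = -6064$ ($C = -8354 + 2290 = -6064$)
$E = 889$ ($E = \left(8713 - 8799\right) + 975 = -86 + 975 = 889$)
$\left(E + 20502\right) \left(C + s{\left(41 \right)}\right) = \left(889 + 20502\right) \left(-6064 + 41 \left(1 + 2 \cdot 41\right)\right) = 21391 \left(-6064 + 41 \left(1 + 82\right)\right) = 21391 \left(-6064 + 41 \cdot 83\right) = 21391 \left(-6064 + 3403\right) = 21391 \left(-2661\right) = -56921451$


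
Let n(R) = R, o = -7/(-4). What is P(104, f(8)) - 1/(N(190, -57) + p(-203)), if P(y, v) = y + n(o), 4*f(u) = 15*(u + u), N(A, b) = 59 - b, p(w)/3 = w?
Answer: 208543/1972 ≈ 105.75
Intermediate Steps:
o = 7/4 (o = -7*(-¼) = 7/4 ≈ 1.7500)
p(w) = 3*w
f(u) = 15*u/2 (f(u) = (15*(u + u))/4 = (15*(2*u))/4 = (30*u)/4 = 15*u/2)
P(y, v) = 7/4 + y (P(y, v) = y + 7/4 = 7/4 + y)
P(104, f(8)) - 1/(N(190, -57) + p(-203)) = (7/4 + 104) - 1/((59 - 1*(-57)) + 3*(-203)) = 423/4 - 1/((59 + 57) - 609) = 423/4 - 1/(116 - 609) = 423/4 - 1/(-493) = 423/4 - 1*(-1/493) = 423/4 + 1/493 = 208543/1972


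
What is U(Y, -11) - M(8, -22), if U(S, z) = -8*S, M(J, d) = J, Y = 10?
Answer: -88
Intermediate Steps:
U(Y, -11) - M(8, -22) = -8*10 - 1*8 = -80 - 8 = -88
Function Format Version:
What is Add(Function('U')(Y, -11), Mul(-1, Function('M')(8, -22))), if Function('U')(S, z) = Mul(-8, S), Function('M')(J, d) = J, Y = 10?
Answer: -88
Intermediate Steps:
Add(Function('U')(Y, -11), Mul(-1, Function('M')(8, -22))) = Add(Mul(-8, 10), Mul(-1, 8)) = Add(-80, -8) = -88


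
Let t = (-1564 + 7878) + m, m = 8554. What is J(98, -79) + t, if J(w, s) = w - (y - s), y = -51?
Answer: 14938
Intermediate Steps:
J(w, s) = 51 + s + w (J(w, s) = w - (-51 - s) = w + (51 + s) = 51 + s + w)
t = 14868 (t = (-1564 + 7878) + 8554 = 6314 + 8554 = 14868)
J(98, -79) + t = (51 - 79 + 98) + 14868 = 70 + 14868 = 14938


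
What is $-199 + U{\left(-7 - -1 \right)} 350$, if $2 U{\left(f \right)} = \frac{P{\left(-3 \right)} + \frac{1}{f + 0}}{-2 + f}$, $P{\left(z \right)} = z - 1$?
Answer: $- \frac{5177}{48} \approx -107.85$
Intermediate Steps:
$P{\left(z \right)} = -1 + z$ ($P{\left(z \right)} = z - 1 = -1 + z$)
$U{\left(f \right)} = \frac{-4 + \frac{1}{f}}{2 \left(-2 + f\right)}$ ($U{\left(f \right)} = \frac{\left(\left(-1 - 3\right) + \frac{1}{f + 0}\right) \frac{1}{-2 + f}}{2} = \frac{\left(-4 + \frac{1}{f}\right) \frac{1}{-2 + f}}{2} = \frac{\frac{1}{-2 + f} \left(-4 + \frac{1}{f}\right)}{2} = \frac{-4 + \frac{1}{f}}{2 \left(-2 + f\right)}$)
$-199 + U{\left(-7 - -1 \right)} 350 = -199 + \frac{1 - 4 \left(-7 - -1\right)}{2 \left(-7 - -1\right) \left(-2 - 6\right)} 350 = -199 + \frac{1 - 4 \left(-7 + 1\right)}{2 \left(-7 + 1\right) \left(-2 + \left(-7 + 1\right)\right)} 350 = -199 + \frac{1 - -24}{2 \left(-6\right) \left(-2 - 6\right)} 350 = -199 + \frac{1}{2} \left(- \frac{1}{6}\right) \frac{1}{-8} \left(1 + 24\right) 350 = -199 + \frac{1}{2} \left(- \frac{1}{6}\right) \left(- \frac{1}{8}\right) 25 \cdot 350 = -199 + \frac{25}{96} \cdot 350 = -199 + \frac{4375}{48} = - \frac{5177}{48}$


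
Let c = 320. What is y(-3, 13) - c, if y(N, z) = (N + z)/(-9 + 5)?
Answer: -645/2 ≈ -322.50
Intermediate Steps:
y(N, z) = -N/4 - z/4 (y(N, z) = (N + z)/(-4) = (N + z)*(-¼) = -N/4 - z/4)
y(-3, 13) - c = (-¼*(-3) - ¼*13) - 1*320 = (¾ - 13/4) - 320 = -5/2 - 320 = -645/2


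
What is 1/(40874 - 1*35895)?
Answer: 1/4979 ≈ 0.00020084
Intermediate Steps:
1/(40874 - 1*35895) = 1/(40874 - 35895) = 1/4979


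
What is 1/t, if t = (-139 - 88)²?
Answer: 1/51529 ≈ 1.9407e-5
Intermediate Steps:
t = 51529 (t = (-227)² = 51529)
1/t = 1/51529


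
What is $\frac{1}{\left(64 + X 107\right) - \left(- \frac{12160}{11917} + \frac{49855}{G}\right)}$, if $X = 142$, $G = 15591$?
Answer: $\frac{185797947}{2834500539851} \approx 6.5549 \cdot 10^{-5}$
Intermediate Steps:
$\frac{1}{\left(64 + X 107\right) - \left(- \frac{12160}{11917} + \frac{49855}{G}\right)} = \frac{1}{\left(64 + 142 \cdot 107\right) - \left(- \frac{12160}{11917} + \frac{49855}{15591}\right)} = \frac{1}{\left(64 + 15194\right) - \frac{404535475}{185797947}} = \frac{1}{15258 + \left(- \frac{49855}{15591} + \frac{12160}{11917}\right)} = \frac{1}{15258 - \frac{404535475}{185797947}} = \frac{1}{\frac{2834500539851}{185797947}} = \frac{185797947}{2834500539851}$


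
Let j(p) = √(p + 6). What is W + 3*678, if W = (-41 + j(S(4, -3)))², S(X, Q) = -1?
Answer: 3720 - 82*√5 ≈ 3536.6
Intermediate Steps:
j(p) = √(6 + p)
W = (-41 + √5)² (W = (-41 + √(6 - 1))² = (-41 + √5)² ≈ 1502.6)
W + 3*678 = (41 - √5)² + 3*678 = (41 - √5)² + 2034 = 2034 + (41 - √5)²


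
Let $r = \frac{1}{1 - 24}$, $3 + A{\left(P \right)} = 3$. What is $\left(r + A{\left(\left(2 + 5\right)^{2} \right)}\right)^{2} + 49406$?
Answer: $\frac{26135775}{529} \approx 49406.0$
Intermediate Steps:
$A{\left(P \right)} = 0$ ($A{\left(P \right)} = -3 + 3 = 0$)
$r = - \frac{1}{23}$ ($r = \frac{1}{-23} = - \frac{1}{23} \approx -0.043478$)
$\left(r + A{\left(\left(2 + 5\right)^{2} \right)}\right)^{2} + 49406 = \left(- \frac{1}{23} + 0\right)^{2} + 49406 = \left(- \frac{1}{23}\right)^{2} + 49406 = \frac{1}{529} + 49406 = \frac{26135775}{529}$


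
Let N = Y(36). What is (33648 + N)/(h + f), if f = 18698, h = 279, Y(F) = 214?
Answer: 33862/18977 ≈ 1.7844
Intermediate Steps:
N = 214
(33648 + N)/(h + f) = (33648 + 214)/(279 + 18698) = 33862/18977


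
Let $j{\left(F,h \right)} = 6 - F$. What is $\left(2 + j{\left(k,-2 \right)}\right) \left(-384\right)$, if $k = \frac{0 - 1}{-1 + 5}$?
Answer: $-3168$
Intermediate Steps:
$k = - \frac{1}{4} \approx -0.25$
$\left(2 + j{\left(k,-2 \right)}\right) \left(-384\right) = \left(2 + \left(6 - - \frac{1}{4}\right)\right) \left(-384\right) = \left(2 + \left(6 + \frac{1}{4}\right)\right) \left(-384\right) = \left(2 + \frac{25}{4}\right) \left(-384\right) = \frac{33}{4} \left(-384\right) = -3168$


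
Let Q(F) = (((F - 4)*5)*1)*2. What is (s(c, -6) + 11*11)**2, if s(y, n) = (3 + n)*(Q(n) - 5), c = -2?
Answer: 190096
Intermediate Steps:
Q(F) = -40 + 10*F (Q(F) = (((-4 + F)*5)*1)*2 = ((-20 + 5*F)*1)*2 = (-20 + 5*F)*2 = -40 + 10*F)
s(y, n) = (-45 + 10*n)*(3 + n) (s(y, n) = (3 + n)*((-40 + 10*n) - 5) = (3 + n)*(-45 + 10*n) = (-45 + 10*n)*(3 + n))
(s(c, -6) + 11*11)**2 = ((-135 - 15*(-6) + 10*(-6)**2) + 11*11)**2 = ((-135 + 90 + 10*36) + 121)**2 = ((-135 + 90 + 360) + 121)**2 = (315 + 121)**2 = 436**2 = 190096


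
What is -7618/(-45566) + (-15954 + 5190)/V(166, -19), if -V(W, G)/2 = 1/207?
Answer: 25381951751/22783 ≈ 1.1141e+6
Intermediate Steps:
V(W, G) = -2/207
-7618/(-45566) + (-15954 + 5190)/V(166, -19) = -7618/(-45566) + (-15954 + 5190)/(-2/207) = -7618*(-1/45566) - 10764*(-207/2) = 3809/22783 + 1114074 = 25381951751/22783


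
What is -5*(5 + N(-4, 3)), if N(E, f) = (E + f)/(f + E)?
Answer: -30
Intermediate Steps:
N(E, f) = 1 (N(E, f) = (E + f)/(E + f) = 1)
-5*(5 + N(-4, 3)) = -5*(5 + 1) = -5*6 = -30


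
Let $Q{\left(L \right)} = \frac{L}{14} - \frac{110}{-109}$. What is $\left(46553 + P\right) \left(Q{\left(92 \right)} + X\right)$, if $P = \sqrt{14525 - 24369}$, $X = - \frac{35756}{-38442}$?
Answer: $\frac{5810520981434}{14665623} + \frac{249630356 i \sqrt{2461}}{14665623} \approx 3.962 \cdot 10^{5} + 844.41 i$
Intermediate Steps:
$Q{\left(L \right)} = \frac{110}{109} + \frac{L}{14}$ ($Q{\left(L \right)} = L \frac{1}{14} - - \frac{110}{109} = \frac{L}{14} + \frac{110}{109} = \frac{110}{109} + \frac{L}{14}$)
$X = \frac{17878}{19221}$ ($X = \left(-35756\right) \left(- \frac{1}{38442}\right) = \frac{17878}{19221} \approx 0.93013$)
$P = 2 i \sqrt{2461}$ ($P = \sqrt{-9844} = 2 i \sqrt{2461} \approx 99.217 i$)
$\left(46553 + P\right) \left(Q{\left(92 \right)} + X\right) = \left(46553 + 2 i \sqrt{2461}\right) \left(\left(\frac{110}{109} + \frac{1}{14} \cdot 92\right) + \frac{17878}{19221}\right) = \left(46553 + 2 i \sqrt{2461}\right) \left(\left(\frac{110}{109} + \frac{46}{7}\right) + \frac{17878}{19221}\right) = \left(46553 + 2 i \sqrt{2461}\right) \left(\frac{5784}{763} + \frac{17878}{19221}\right) = \left(46553 + 2 i \sqrt{2461}\right) \frac{124815178}{14665623} = \frac{5810520981434}{14665623} + \frac{249630356 i \sqrt{2461}}{14665623}$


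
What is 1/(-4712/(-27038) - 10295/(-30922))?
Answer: 418034518/212030337 ≈ 1.9716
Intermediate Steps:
1/(-4712/(-27038) - 10295/(-30922)) = 1/(-4712*(-1/27038) - 10295*(-1/30922)) = 1/(2356/13519 + 10295/30922) = 1/(212030337/418034518) = 418034518/212030337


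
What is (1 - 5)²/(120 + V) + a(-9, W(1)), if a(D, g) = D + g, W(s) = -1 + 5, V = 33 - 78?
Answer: -359/75 ≈ -4.7867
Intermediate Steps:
V = -45
W(s) = 4
(1 - 5)²/(120 + V) + a(-9, W(1)) = (1 - 5)²/(120 - 45) + (-9 + 4) = (-4)²/75 - 5 = 16*(1/75) - 5 = 16/75 - 5 = -359/75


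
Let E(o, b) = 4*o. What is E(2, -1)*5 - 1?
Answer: 39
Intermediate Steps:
E(2, -1)*5 - 1 = (4*2)*5 - 1 = 8*5 - 1 = 40 - 1 = 39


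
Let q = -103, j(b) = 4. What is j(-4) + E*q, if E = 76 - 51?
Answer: -2571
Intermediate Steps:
E = 25
j(-4) + E*q = 4 + 25*(-103) = 4 - 2575 = -2571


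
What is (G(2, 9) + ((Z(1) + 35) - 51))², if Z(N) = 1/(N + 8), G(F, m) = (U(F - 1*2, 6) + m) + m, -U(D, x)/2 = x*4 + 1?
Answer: 185761/81 ≈ 2293.3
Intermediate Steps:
U(D, x) = -2 - 8*x (U(D, x) = -2*(x*4 + 1) = -2*(4*x + 1) = -2*(1 + 4*x) = -2 - 8*x)
G(F, m) = -50 + 2*m (G(F, m) = ((-2 - 8*6) + m) + m = ((-2 - 48) + m) + m = (-50 + m) + m = -50 + 2*m)
Z(N) = 1/(8 + N)
(G(2, 9) + ((Z(1) + 35) - 51))² = ((-50 + 2*9) + ((1/(8 + 1) + 35) - 51))² = ((-50 + 18) + ((1/9 + 35) - 51))² = (-32 + ((⅑ + 35) - 51))² = (-32 + (316/9 - 51))² = (-32 - 143/9)² = (-431/9)² = 185761/81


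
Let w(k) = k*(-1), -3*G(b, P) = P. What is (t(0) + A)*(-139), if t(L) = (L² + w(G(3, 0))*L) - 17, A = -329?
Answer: 48094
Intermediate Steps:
G(b, P) = -P/3
w(k) = -k
t(L) = -17 + L² (t(L) = (L² + (-(-1)*0/3)*L) - 17 = (L² + (-1*0)*L) - 17 = (L² + 0*L) - 17 = (L² + 0) - 17 = L² - 17 = -17 + L²)
(t(0) + A)*(-139) = ((-17 + 0²) - 329)*(-139) = ((-17 + 0) - 329)*(-139) = (-17 - 329)*(-139) = -346*(-139) = 48094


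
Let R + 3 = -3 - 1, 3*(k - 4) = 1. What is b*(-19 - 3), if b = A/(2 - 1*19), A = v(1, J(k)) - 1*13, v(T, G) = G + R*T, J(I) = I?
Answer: -1034/51 ≈ -20.275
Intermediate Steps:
k = 13/3 (k = 4 + (⅓)*1 = 4 + ⅓ = 13/3 ≈ 4.3333)
R = -7 (R = -3 + (-3 - 1) = -3 - 4 = -7)
v(T, G) = G - 7*T
A = -47/3 (A = (13/3 - 7*1) - 1*13 = (13/3 - 7) - 13 = -8/3 - 13 = -47/3 ≈ -15.667)
b = 47/51 (b = -47/(3*(2 - 1*19)) = -47/(3*(2 - 19)) = -47/3/(-17) = -47/3*(-1/17) = 47/51 ≈ 0.92157)
b*(-19 - 3) = 47*(-19 - 3)/51 = (47/51)*(-22) = -1034/51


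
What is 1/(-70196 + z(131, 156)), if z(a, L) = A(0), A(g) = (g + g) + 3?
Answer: -1/70193 ≈ -1.4246e-5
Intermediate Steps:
A(g) = 3 + 2*g (A(g) = 2*g + 3 = 3 + 2*g)
z(a, L) = 3 (z(a, L) = 3 + 2*0 = 3 + 0 = 3)
1/(-70196 + z(131, 156)) = 1/(-70196 + 3) = 1/(-70193) = -1/70193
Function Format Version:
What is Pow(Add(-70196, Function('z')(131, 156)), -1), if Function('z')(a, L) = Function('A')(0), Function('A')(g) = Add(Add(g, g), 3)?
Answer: Rational(-1, 70193) ≈ -1.4246e-5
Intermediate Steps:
Function('A')(g) = Add(3, Mul(2, g)) (Function('A')(g) = Add(Mul(2, g), 3) = Add(3, Mul(2, g)))
Function('z')(a, L) = 3 (Function('z')(a, L) = Add(3, Mul(2, 0)) = Add(3, 0) = 3)
Pow(Add(-70196, Function('z')(131, 156)), -1) = Pow(Add(-70196, 3), -1) = Pow(-70193, -1) = Rational(-1, 70193)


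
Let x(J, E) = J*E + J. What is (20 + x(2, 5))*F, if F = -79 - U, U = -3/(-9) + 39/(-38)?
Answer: -142832/57 ≈ -2505.8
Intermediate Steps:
x(J, E) = J + E*J (x(J, E) = E*J + J = J + E*J)
U = -79/114 (U = -3*(-1/9) + 39*(-1/38) = 1/3 - 39/38 = -79/114 ≈ -0.69298)
F = -8927/114 (F = -79 - 1*(-79/114) = -79 + 79/114 = -8927/114 ≈ -78.307)
(20 + x(2, 5))*F = (20 + 2*(1 + 5))*(-8927/114) = (20 + 2*6)*(-8927/114) = (20 + 12)*(-8927/114) = 32*(-8927/114) = -142832/57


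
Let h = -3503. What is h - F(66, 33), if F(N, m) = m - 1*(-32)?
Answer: -3568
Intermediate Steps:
F(N, m) = 32 + m (F(N, m) = m + 32 = 32 + m)
h - F(66, 33) = -3503 - (32 + 33) = -3503 - 1*65 = -3503 - 65 = -3568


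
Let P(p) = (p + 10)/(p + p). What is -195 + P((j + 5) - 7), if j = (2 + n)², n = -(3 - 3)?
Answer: -192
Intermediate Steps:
n = 0 (n = -1*0 = 0)
j = 4 (j = (2 + 0)² = 2² = 4)
P(p) = (10 + p)/(2*p) (P(p) = (10 + p)/((2*p)) = (10 + p)*(1/(2*p)) = (10 + p)/(2*p))
-195 + P((j + 5) - 7) = -195 + (10 + ((4 + 5) - 7))/(2*((4 + 5) - 7)) = -195 + (10 + (9 - 7))/(2*(9 - 7)) = -195 + (½)*(10 + 2)/2 = -195 + (½)*(½)*12 = -195 + 3 = -192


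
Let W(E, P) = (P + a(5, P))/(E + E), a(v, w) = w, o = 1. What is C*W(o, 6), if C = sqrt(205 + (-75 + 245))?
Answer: 30*sqrt(15) ≈ 116.19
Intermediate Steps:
W(E, P) = P/E (W(E, P) = (P + P)/(E + E) = (2*P)/((2*E)) = (2*P)*(1/(2*E)) = P/E)
C = 5*sqrt(15) (C = sqrt(205 + 170) = sqrt(375) = 5*sqrt(15) ≈ 19.365)
C*W(o, 6) = (5*sqrt(15))*(6/1) = (5*sqrt(15))*(6*1) = (5*sqrt(15))*6 = 30*sqrt(15)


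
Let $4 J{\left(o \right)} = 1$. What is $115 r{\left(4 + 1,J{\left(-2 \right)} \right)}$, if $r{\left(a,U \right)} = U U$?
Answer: $\frac{115}{16} \approx 7.1875$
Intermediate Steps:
$J{\left(o \right)} = \frac{1}{4}$ ($J{\left(o \right)} = \frac{1}{4} \cdot 1 = \frac{1}{4}$)
$r{\left(a,U \right)} = U^{2}$
$115 r{\left(4 + 1,J{\left(-2 \right)} \right)} = \frac{115}{16}$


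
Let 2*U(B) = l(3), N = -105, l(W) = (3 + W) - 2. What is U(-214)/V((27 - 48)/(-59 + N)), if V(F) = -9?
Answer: -2/9 ≈ -0.22222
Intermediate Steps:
l(W) = 1 + W
U(B) = 2 (U(B) = (1 + 3)/2 = (½)*4 = 2)
U(-214)/V((27 - 48)/(-59 + N)) = 2/(-9) = 2*(-⅑) = -2/9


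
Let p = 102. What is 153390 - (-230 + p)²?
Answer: 137006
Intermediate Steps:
153390 - (-230 + p)² = 153390 - (-230 + 102)² = 153390 - 1*(-128)² = 153390 - 1*16384 = 153390 - 16384 = 137006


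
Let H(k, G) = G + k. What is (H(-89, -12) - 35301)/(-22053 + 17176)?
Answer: 35402/4877 ≈ 7.2590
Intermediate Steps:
(H(-89, -12) - 35301)/(-22053 + 17176) = ((-12 - 89) - 35301)/(-22053 + 17176) = (-101 - 35301)/(-4877) = -35402*(-1/4877) = 35402/4877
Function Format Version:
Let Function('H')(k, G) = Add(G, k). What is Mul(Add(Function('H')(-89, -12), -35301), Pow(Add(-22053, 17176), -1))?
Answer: Rational(35402, 4877) ≈ 7.2590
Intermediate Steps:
Mul(Add(Function('H')(-89, -12), -35301), Pow(Add(-22053, 17176), -1)) = Mul(Add(Add(-12, -89), -35301), Pow(Add(-22053, 17176), -1)) = Mul(Add(-101, -35301), Pow(-4877, -1)) = Mul(-35402, Rational(-1, 4877)) = Rational(35402, 4877)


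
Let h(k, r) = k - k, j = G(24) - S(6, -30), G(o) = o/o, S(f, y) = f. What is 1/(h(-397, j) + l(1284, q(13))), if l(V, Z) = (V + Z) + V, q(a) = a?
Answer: 1/2581 ≈ 0.00038745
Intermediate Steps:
G(o) = 1
l(V, Z) = Z + 2*V
j = -5 (j = 1 - 1*6 = 1 - 6 = -5)
h(k, r) = 0
1/(h(-397, j) + l(1284, q(13))) = 1/(0 + (13 + 2*1284)) = 1/(0 + (13 + 2568)) = 1/(0 + 2581) = 1/2581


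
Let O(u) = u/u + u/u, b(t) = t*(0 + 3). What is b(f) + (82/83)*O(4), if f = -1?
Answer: -85/83 ≈ -1.0241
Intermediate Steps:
b(t) = 3*t (b(t) = t*3 = 3*t)
O(u) = 2 (O(u) = 1 + 1 = 2)
b(f) + (82/83)*O(4) = 3*(-1) + (82/83)*2 = -3 + (82*(1/83))*2 = -3 + (82/83)*2 = -3 + 164/83 = -85/83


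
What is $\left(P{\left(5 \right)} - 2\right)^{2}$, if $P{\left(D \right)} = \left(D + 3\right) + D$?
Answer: $121$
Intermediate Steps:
$P{\left(D \right)} = 3 + 2 D$ ($P{\left(D \right)} = \left(3 + D\right) + D = 3 + 2 D$)
$\left(P{\left(5 \right)} - 2\right)^{2} = \left(\left(3 + 2 \cdot 5\right) - 2\right)^{2} = \left(\left(3 + 10\right) - 2\right)^{2} = \left(13 - 2\right)^{2} = 11^{2} = 121$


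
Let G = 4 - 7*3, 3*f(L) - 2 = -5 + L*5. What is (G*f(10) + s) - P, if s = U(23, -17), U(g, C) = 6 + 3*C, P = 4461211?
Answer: -13384567/3 ≈ -4.4615e+6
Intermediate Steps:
f(L) = -1 + 5*L/3 (f(L) = ⅔ + (-5 + L*5)/3 = ⅔ + (-5 + 5*L)/3 = ⅔ + (-5/3 + 5*L/3) = -1 + 5*L/3)
s = -45 (s = 6 + 3*(-17) = 6 - 51 = -45)
G = -17 (G = 4 - 21 = -17)
(G*f(10) + s) - P = (-17*(-1 + (5/3)*10) - 45) - 1*4461211 = (-17*(-1 + 50/3) - 45) - 4461211 = (-17*47/3 - 45) - 4461211 = (-799/3 - 45) - 4461211 = -934/3 - 4461211 = -13384567/3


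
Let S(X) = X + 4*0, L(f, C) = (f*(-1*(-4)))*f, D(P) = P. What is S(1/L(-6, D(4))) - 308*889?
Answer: -39428927/144 ≈ -2.7381e+5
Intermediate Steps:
L(f, C) = 4*f² (L(f, C) = (f*4)*f = (4*f)*f = 4*f²)
S(X) = X (S(X) = X + 0 = X)
S(1/L(-6, D(4))) - 308*889 = 1/(4*(-6)²) - 308*889 = 1/(4*36) - 273812 = 1/144 - 273812 = -39428927/144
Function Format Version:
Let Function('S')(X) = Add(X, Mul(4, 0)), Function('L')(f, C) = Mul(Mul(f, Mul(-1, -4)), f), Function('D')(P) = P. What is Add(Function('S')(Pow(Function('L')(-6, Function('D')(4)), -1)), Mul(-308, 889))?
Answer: Rational(-39428927, 144) ≈ -2.7381e+5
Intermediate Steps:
Function('L')(f, C) = Mul(4, Pow(f, 2)) (Function('L')(f, C) = Mul(Mul(f, 4), f) = Mul(Mul(4, f), f) = Mul(4, Pow(f, 2)))
Function('S')(X) = X (Function('S')(X) = Add(X, 0) = X)
Add(Function('S')(Pow(Function('L')(-6, Function('D')(4)), -1)), Mul(-308, 889)) = Add(Pow(Mul(4, Pow(-6, 2)), -1), Mul(-308, 889)) = Add(Pow(Mul(4, 36), -1), -273812) = Add(Pow(144, -1), -273812) = Add(Rational(1, 144), -273812) = Rational(-39428927, 144)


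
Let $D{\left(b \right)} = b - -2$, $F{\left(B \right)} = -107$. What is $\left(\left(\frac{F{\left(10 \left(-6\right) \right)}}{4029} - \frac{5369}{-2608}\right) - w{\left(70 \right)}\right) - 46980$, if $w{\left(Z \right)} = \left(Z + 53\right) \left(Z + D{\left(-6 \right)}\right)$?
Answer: $- \frac{578928155291}{10507632} \approx -55096.0$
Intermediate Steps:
$D{\left(b \right)} = 2 + b$ ($D{\left(b \right)} = b + 2 = 2 + b$)
$w{\left(Z \right)} = \left(-4 + Z\right) \left(53 + Z\right)$ ($w{\left(Z \right)} = \left(Z + 53\right) \left(Z + \left(2 - 6\right)\right) = \left(53 + Z\right) \left(Z - 4\right) = \left(53 + Z\right) \left(-4 + Z\right) = \left(-4 + Z\right) \left(53 + Z\right)$)
$\left(\left(\frac{F{\left(10 \left(-6\right) \right)}}{4029} - \frac{5369}{-2608}\right) - w{\left(70 \right)}\right) - 46980 = \left(\left(- \frac{107}{4029} - \frac{5369}{-2608}\right) - \left(-212 + 70^{2} + 49 \cdot 70\right)\right) - 46980 = \left(\left(\left(-107\right) \frac{1}{4029} - - \frac{5369}{2608}\right) - \left(-212 + 4900 + 3430\right)\right) - 46980 = \left(\left(- \frac{107}{4029} + \frac{5369}{2608}\right) - 8118\right) - 46980 = \left(\frac{21352645}{10507632} - 8118\right) - 46980 = - \frac{85279603931}{10507632} - 46980 = - \frac{578928155291}{10507632}$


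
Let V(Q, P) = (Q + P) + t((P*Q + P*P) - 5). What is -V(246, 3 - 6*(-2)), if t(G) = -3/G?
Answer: -1020507/3910 ≈ -261.00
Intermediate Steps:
V(Q, P) = P + Q - 3/(-5 + P**2 + P*Q) (V(Q, P) = (Q + P) - 3/((P*Q + P*P) - 5) = (P + Q) - 3/((P*Q + P**2) - 5) = (P + Q) - 3/((P**2 + P*Q) - 5) = (P + Q) - 3/(-5 + P**2 + P*Q) = P + Q - 3/(-5 + P**2 + P*Q))
-V(246, 3 - 6*(-2)) = -((3 - 6*(-2)) + 246 - 3/(-5 + (3 - 6*(-2))**2 + (3 - 6*(-2))*246)) = -((3 + 12) + 246 - 3/(-5 + (3 + 12)**2 + (3 + 12)*246)) = -(15 + 246 - 3/(-5 + 15**2 + 15*246)) = -(15 + 246 - 3/(-5 + 225 + 3690)) = -(15 + 246 - 3/3910) = -1*1020507/3910 = -1020507/3910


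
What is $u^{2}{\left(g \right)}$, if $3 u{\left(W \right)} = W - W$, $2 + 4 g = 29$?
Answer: $0$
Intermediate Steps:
$g = \frac{27}{4}$ ($g = - \frac{1}{2} + \frac{1}{4} \cdot 29 = - \frac{1}{2} + \frac{29}{4} = \frac{27}{4} \approx 6.75$)
$u{\left(W \right)} = 0$ ($u{\left(W \right)} = \frac{W - W}{3} = \frac{1}{3} \cdot 0 = 0$)
$u^{2}{\left(g \right)} = 0^{2} = 0$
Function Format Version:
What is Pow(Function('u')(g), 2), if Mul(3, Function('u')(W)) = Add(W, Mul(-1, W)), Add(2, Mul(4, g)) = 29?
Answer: 0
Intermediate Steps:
g = Rational(27, 4) (g = Add(Rational(-1, 2), Mul(Rational(1, 4), 29)) = Add(Rational(-1, 2), Rational(29, 4)) = Rational(27, 4) ≈ 6.7500)
Function('u')(W) = 0 (Function('u')(W) = Mul(Rational(1, 3), Add(W, Mul(-1, W))) = Mul(Rational(1, 3), 0) = 0)
Pow(Function('u')(g), 2) = Pow(0, 2) = 0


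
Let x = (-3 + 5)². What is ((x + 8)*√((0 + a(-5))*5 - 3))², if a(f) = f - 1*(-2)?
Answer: -2592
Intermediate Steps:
a(f) = 2 + f (a(f) = f + 2 = 2 + f)
x = 4 (x = 2² = 4)
((x + 8)*√((0 + a(-5))*5 - 3))² = ((4 + 8)*√((0 + (2 - 5))*5 - 3))² = (12*√((0 - 3)*5 - 3))² = (12*√(-3*5 - 3))² = (12*√(-15 - 3))² = (12*√(-18))² = (12*(3*I*√2))² = (36*I*√2)² = -2592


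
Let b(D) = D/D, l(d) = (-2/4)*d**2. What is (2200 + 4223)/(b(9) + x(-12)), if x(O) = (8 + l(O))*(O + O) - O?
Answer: 6423/1549 ≈ 4.1465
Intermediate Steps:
l(d) = -d**2/2 (l(d) = (-2*1/4)*d**2 = -d**2/2)
b(D) = 1
x(O) = -O + 2*O*(8 - O**2/2) (x(O) = (8 - O**2/2)*(O + O) - O = (8 - O**2/2)*(2*O) - O = 2*O*(8 - O**2/2) - O = -O + 2*O*(8 - O**2/2))
(2200 + 4223)/(b(9) + x(-12)) = (2200 + 4223)/(1 - 12*(15 - 1*(-12)**2)) = 6423/(1 - 12*(15 - 1*144)) = 6423/(1 - 12*(15 - 144)) = 6423/(1 - 12*(-129)) = 6423/(1 + 1548) = 6423/1549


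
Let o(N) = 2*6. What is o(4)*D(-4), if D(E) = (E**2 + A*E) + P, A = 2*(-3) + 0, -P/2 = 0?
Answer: 480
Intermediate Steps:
P = 0 (P = -2*0 = 0)
o(N) = 12
A = -6 (A = -6 + 0 = -6)
D(E) = E**2 - 6*E (D(E) = (E**2 - 6*E) + 0 = E**2 - 6*E)
o(4)*D(-4) = 12*(-4*(-6 - 4)) = 12*(-4*(-10)) = 12*40 = 480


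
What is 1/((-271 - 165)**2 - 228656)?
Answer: -1/38560 ≈ -2.5934e-5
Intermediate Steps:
1/((-271 - 165)**2 - 228656) = 1/((-436)**2 - 228656) = 1/(190096 - 228656) = 1/(-38560) = -1/38560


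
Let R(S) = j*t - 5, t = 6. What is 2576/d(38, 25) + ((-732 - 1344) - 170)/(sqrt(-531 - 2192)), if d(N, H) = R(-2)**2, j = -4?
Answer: 2576/841 + 2246*I*sqrt(2723)/2723 ≈ 3.063 + 43.041*I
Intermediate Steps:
R(S) = -29 (R(S) = -4*6 - 5 = -24 - 5 = -29)
d(N, H) = 841 (d(N, H) = (-29)**2 = 841)
2576/d(38, 25) + ((-732 - 1344) - 170)/(sqrt(-531 - 2192)) = 2576/841 + ((-732 - 1344) - 170)/(sqrt(-531 - 2192)) = 2576*(1/841) + (-2076 - 170)/(sqrt(-2723)) = 2576/841 - 2246*(-I*sqrt(2723)/2723) = 2576/841 - (-2246)*I*sqrt(2723)/2723 = 2576/841 + 2246*I*sqrt(2723)/2723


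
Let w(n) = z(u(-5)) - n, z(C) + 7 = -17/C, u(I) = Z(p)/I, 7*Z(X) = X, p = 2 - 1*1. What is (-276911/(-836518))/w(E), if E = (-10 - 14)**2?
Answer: 276911/10038216 ≈ 0.027586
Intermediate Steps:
p = 1 (p = 2 - 1 = 1)
Z(X) = X/7
u(I) = 1/(7*I) (u(I) = ((1/7)*1)/I = 1/(7*I))
E = 576 (E = (-24)**2 = 576)
z(C) = -7 - 17/C
w(n) = 588 - n (w(n) = (-7 - 17/((1/7)/(-5))) - n = (-7 - 17/((1/7)*(-1/5))) - n = (-7 - 17/(-1/35)) - n = (-7 - 17*(-35)) - n = (-7 + 595) - n = 588 - n)
(-276911/(-836518))/w(E) = (-276911/(-836518))/(588 - 1*576) = (-276911*(-1/836518))/(588 - 576) = (276911/836518)/12 = (276911/836518)*(1/12) = 276911/10038216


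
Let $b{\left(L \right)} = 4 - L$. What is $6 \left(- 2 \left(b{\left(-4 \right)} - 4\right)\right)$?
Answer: $-48$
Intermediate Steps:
$6 \left(- 2 \left(b{\left(-4 \right)} - 4\right)\right) = 6 \left(- 2 \left(\left(4 - -4\right) - 4\right)\right) = 6 \left(- 2 \left(\left(4 + 4\right) - 4\right)\right) = 6 \left(- 2 \left(8 - 4\right)\right) = 6 \left(\left(-2\right) 4\right) = 6 \left(-8\right) = -48$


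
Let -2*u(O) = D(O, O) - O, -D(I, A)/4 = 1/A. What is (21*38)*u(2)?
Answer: 1596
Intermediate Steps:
D(I, A) = -4/A
u(O) = O/2 + 2/O (u(O) = -(-4/O - O)/2 = -(-O - 4/O)/2 = O/2 + 2/O)
(21*38)*u(2) = (21*38)*((½)*2 + 2/2) = 798*(1 + 2*(½)) = 798*(1 + 1) = 798*2 = 1596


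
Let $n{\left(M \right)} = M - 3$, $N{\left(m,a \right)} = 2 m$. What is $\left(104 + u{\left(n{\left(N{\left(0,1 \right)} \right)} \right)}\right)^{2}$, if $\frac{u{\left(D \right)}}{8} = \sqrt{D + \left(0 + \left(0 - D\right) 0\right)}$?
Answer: $10624 + 1664 i \sqrt{3} \approx 10624.0 + 2882.1 i$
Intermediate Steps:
$n{\left(M \right)} = -3 + M$ ($n{\left(M \right)} = M - 3 = -3 + M$)
$u{\left(D \right)} = 8 \sqrt{D}$ ($u{\left(D \right)} = 8 \sqrt{D + \left(0 + \left(0 - D\right) 0\right)} = 8 \sqrt{D + \left(0 + - D 0\right)} = 8 \sqrt{D + \left(0 + 0\right)} = 8 \sqrt{D + 0} = 8 \sqrt{D}$)
$\left(104 + u{\left(n{\left(N{\left(0,1 \right)} \right)} \right)}\right)^{2} = \left(104 + 8 \sqrt{-3 + 2 \cdot 0}\right)^{2} = \left(104 + 8 \sqrt{-3 + 0}\right)^{2} = \left(104 + 8 \sqrt{-3}\right)^{2} = \left(104 + 8 i \sqrt{3}\right)^{2}$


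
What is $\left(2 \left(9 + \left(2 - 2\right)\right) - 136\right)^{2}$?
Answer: $13924$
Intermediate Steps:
$\left(2 \left(9 + \left(2 - 2\right)\right) - 136\right)^{2} = \left(2 \left(9 + 0\right) - 136\right)^{2} = \left(2 \cdot 9 - 136\right)^{2} = \left(18 - 136\right)^{2} = \left(-118\right)^{2} = 13924$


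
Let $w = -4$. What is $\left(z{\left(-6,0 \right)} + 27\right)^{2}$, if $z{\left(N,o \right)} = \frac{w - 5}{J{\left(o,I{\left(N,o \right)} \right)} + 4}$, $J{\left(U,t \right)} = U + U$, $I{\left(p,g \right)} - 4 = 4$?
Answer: $\frac{9801}{16} \approx 612.56$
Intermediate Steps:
$I{\left(p,g \right)} = 8$ ($I{\left(p,g \right)} = 4 + 4 = 8$)
$J{\left(U,t \right)} = 2 U$
$z{\left(N,o \right)} = - \frac{9}{4 + 2 o}$ ($z{\left(N,o \right)} = \frac{-4 - 5}{2 o + 4} = - \frac{9}{4 + 2 o}$)
$\left(z{\left(-6,0 \right)} + 27\right)^{2} = \left(- \frac{9}{4 + 2 \cdot 0} + 27\right)^{2} = \left(- \frac{9}{4 + 0} + 27\right)^{2} = \left(- \frac{9}{4} + 27\right)^{2} = \left(\frac{99}{4}\right)^{2} = \frac{9801}{16}$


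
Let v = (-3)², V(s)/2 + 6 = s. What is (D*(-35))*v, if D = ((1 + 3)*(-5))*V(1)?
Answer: -63000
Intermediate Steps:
V(s) = -12 + 2*s
v = 9
D = 200 (D = ((1 + 3)*(-5))*(-12 + 2*1) = (4*(-5))*(-12 + 2) = -20*(-10) = 200)
(D*(-35))*v = (200*(-35))*9 = -7000*9 = -63000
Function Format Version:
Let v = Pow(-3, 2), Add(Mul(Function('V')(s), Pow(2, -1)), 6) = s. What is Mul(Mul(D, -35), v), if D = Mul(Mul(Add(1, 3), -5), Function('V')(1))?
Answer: -63000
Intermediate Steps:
Function('V')(s) = Add(-12, Mul(2, s))
v = 9
D = 200 (D = Mul(Mul(Add(1, 3), -5), Add(-12, Mul(2, 1))) = Mul(Mul(4, -5), Add(-12, 2)) = Mul(-20, -10) = 200)
Mul(Mul(D, -35), v) = Mul(Mul(200, -35), 9) = Mul(-7000, 9) = -63000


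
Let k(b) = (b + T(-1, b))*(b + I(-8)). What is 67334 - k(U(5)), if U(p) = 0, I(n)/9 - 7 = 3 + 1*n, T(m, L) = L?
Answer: 67334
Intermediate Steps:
I(n) = 90 + 9*n (I(n) = 63 + 9*(3 + 1*n) = 63 + 9*(3 + n) = 63 + (27 + 9*n) = 90 + 9*n)
k(b) = 2*b*(18 + b) (k(b) = (b + b)*(b + (90 + 9*(-8))) = (2*b)*(b + (90 - 72)) = (2*b)*(b + 18) = (2*b)*(18 + b) = 2*b*(18 + b))
67334 - k(U(5)) = 67334 - 2*0*(18 + 0) = 67334 - 2*0*18 = 67334 - 1*0 = 67334 + 0 = 67334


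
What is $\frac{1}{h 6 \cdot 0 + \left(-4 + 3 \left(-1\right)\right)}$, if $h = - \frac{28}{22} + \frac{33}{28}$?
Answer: $- \frac{1}{7} \approx -0.14286$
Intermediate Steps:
$h = - \frac{29}{308}$ ($h = \left(-28\right) \frac{1}{22} + 33 \cdot \frac{1}{28} = - \frac{14}{11} + \frac{33}{28} = - \frac{29}{308} \approx -0.094156$)
$\frac{1}{h 6 \cdot 0 + \left(-4 + 3 \left(-1\right)\right)} = \frac{1}{- \frac{29 \cdot 6 \cdot 0}{308} + \left(-4 + 3 \left(-1\right)\right)} = \frac{1}{\left(- \frac{29}{308}\right) 0 - 7} = \frac{1}{0 - 7} = \frac{1}{-7} = - \frac{1}{7}$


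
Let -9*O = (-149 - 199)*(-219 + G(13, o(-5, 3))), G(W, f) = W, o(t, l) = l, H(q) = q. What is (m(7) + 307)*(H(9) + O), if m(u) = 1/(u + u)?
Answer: -34204277/14 ≈ -2.4432e+6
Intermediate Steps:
m(u) = 1/(2*u)
O = -23896/3 (O = -(-149 - 199)*(-219 + 13)/9 = -(-116)*(-206)/3 = -1/9*71688 = -23896/3 ≈ -7965.3)
(m(7) + 307)*(H(9) + O) = ((1/2)/7 + 307)*(9 - 23896/3) = ((1/2)*(1/7) + 307)*(-23869/3) = (1/14 + 307)*(-23869/3) = (4299/14)*(-23869/3) = -34204277/14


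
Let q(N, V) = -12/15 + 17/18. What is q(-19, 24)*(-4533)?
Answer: -19643/30 ≈ -654.77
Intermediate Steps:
q(N, V) = 13/90 (q(N, V) = -12*1/15 + 17*(1/18) = -⅘ + 17/18 = 13/90)
q(-19, 24)*(-4533) = (13/90)*(-4533) = -19643/30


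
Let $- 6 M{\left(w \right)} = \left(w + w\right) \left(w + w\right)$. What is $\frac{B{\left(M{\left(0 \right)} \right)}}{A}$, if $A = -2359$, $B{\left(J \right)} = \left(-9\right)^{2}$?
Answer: $- \frac{81}{2359} \approx -0.034337$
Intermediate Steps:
$M{\left(w \right)} = - \frac{2 w^{2}}{3}$ ($M{\left(w \right)} = - \frac{\left(w + w\right) \left(w + w\right)}{6} = - \frac{2 w 2 w}{6} = - \frac{4 w^{2}}{6} = - \frac{2 w^{2}}{3}$)
$B{\left(J \right)} = 81$
$\frac{B{\left(M{\left(0 \right)} \right)}}{A} = \frac{81}{-2359} = 81 \left(- \frac{1}{2359}\right) = - \frac{81}{2359}$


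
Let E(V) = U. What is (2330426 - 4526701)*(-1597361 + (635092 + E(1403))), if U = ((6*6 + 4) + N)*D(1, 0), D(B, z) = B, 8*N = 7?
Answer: 16906540601875/8 ≈ 2.1133e+12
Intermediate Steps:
N = 7/8 (N = (1/8)*7 = 7/8 ≈ 0.87500)
U = 327/8 (U = ((6*6 + 4) + 7/8)*1 = ((36 + 4) + 7/8)*1 = (40 + 7/8)*1 = (327/8)*1 = 327/8 ≈ 40.875)
E(V) = 327/8
(2330426 - 4526701)*(-1597361 + (635092 + E(1403))) = (2330426 - 4526701)*(-1597361 + (635092 + 327/8)) = -2196275*(-1597361 + 5081063/8) = -2196275*(-7697825/8) = 16906540601875/8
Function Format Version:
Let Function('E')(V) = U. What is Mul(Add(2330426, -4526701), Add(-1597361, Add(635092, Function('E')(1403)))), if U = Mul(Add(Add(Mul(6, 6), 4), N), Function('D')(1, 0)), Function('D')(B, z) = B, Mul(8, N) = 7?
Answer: Rational(16906540601875, 8) ≈ 2.1133e+12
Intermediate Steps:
N = Rational(7, 8) (N = Mul(Rational(1, 8), 7) = Rational(7, 8) ≈ 0.87500)
U = Rational(327, 8) (U = Mul(Add(Add(Mul(6, 6), 4), Rational(7, 8)), 1) = Mul(Add(Add(36, 4), Rational(7, 8)), 1) = Mul(Add(40, Rational(7, 8)), 1) = Mul(Rational(327, 8), 1) = Rational(327, 8) ≈ 40.875)
Function('E')(V) = Rational(327, 8)
Mul(Add(2330426, -4526701), Add(-1597361, Add(635092, Function('E')(1403)))) = Mul(Add(2330426, -4526701), Add(-1597361, Add(635092, Rational(327, 8)))) = Mul(-2196275, Add(-1597361, Rational(5081063, 8))) = Mul(-2196275, Rational(-7697825, 8)) = Rational(16906540601875, 8)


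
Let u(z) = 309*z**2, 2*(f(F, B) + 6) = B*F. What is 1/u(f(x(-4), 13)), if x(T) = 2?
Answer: 1/15141 ≈ 6.6046e-5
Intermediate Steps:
f(F, B) = -6 + B*F/2 (f(F, B) = -6 + (B*F)/2 = -6 + B*F/2)
1/u(f(x(-4), 13)) = 1/(309*(-6 + (1/2)*13*2)**2) = 1/(309*(-6 + 13)**2) = 1/(309*7**2) = 1/(309*49) = 1/15141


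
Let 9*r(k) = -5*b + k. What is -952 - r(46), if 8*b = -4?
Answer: -17233/18 ≈ -957.39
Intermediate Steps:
b = -½ (b = (⅛)*(-4) = -½ ≈ -0.50000)
r(k) = 5/18 + k/9 (r(k) = (-5*(-½) + k)/9 = (5/2 + k)/9 = 5/18 + k/9)
-952 - r(46) = -952 - (5/18 + (⅑)*46) = -952 - (5/18 + 46/9) = -952 - 1*97/18 = -952 - 97/18 = -17233/18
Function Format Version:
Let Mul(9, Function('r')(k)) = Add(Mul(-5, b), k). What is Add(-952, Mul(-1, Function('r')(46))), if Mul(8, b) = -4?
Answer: Rational(-17233, 18) ≈ -957.39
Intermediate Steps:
b = Rational(-1, 2) (b = Mul(Rational(1, 8), -4) = Rational(-1, 2) ≈ -0.50000)
Function('r')(k) = Add(Rational(5, 18), Mul(Rational(1, 9), k)) (Function('r')(k) = Mul(Rational(1, 9), Add(Mul(-5, Rational(-1, 2)), k)) = Mul(Rational(1, 9), Add(Rational(5, 2), k)) = Add(Rational(5, 18), Mul(Rational(1, 9), k)))
Add(-952, Mul(-1, Function('r')(46))) = Add(-952, Mul(-1, Add(Rational(5, 18), Mul(Rational(1, 9), 46)))) = Add(-952, Mul(-1, Add(Rational(5, 18), Rational(46, 9)))) = Add(-952, Mul(-1, Rational(97, 18))) = Add(-952, Rational(-97, 18)) = Rational(-17233, 18)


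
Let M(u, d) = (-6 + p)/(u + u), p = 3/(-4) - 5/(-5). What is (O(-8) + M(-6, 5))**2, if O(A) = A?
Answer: 130321/2304 ≈ 56.563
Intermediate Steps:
p = 1/4 (p = 3*(-1/4) - 5*(-1/5) = -3/4 + 1 = 1/4 ≈ 0.25000)
M(u, d) = -23/(8*u) (M(u, d) = (-6 + 1/4)/(u + u) = -23*1/(2*u)/4 = -23/(8*u))
(O(-8) + M(-6, 5))**2 = (-8 - 23/8/(-6))**2 = (-8 - 23/8*(-1/6))**2 = (-8 + 23/48)**2 = (-361/48)**2 = 130321/2304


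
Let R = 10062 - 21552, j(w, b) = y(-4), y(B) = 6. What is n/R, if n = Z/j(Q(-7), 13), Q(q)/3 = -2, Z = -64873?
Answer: 64873/68940 ≈ 0.94101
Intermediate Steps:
Q(q) = -6 (Q(q) = 3*(-2) = -6)
j(w, b) = 6
R = -11490
n = -64873/6 ≈ -10812.
n/R = -64873/6/(-11490) = -64873/6*(-1/11490) = 64873/68940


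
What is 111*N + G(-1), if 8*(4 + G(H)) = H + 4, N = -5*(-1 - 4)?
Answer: 22171/8 ≈ 2771.4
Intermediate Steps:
N = 25 (N = -5*(-5) = 25)
G(H) = -7/2 + H/8 (G(H) = -4 + (H + 4)/8 = -4 + (4 + H)/8 = -4 + (½ + H/8) = -7/2 + H/8)
111*N + G(-1) = 111*25 + (-7/2 + (⅛)*(-1)) = 2775 + (-7/2 - ⅛) = 2775 - 29/8 = 22171/8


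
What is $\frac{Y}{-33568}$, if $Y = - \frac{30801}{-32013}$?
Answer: $- \frac{10267}{358204128} \approx -2.8662 \cdot 10^{-5}$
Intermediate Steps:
$Y = \frac{10267}{10671}$ ($Y = \left(-30801\right) \left(- \frac{1}{32013}\right) = \frac{10267}{10671} \approx 0.96214$)
$\frac{Y}{-33568} = \frac{10267}{10671 \left(-33568\right)} = \frac{10267}{10671} \left(- \frac{1}{33568}\right) = - \frac{10267}{358204128}$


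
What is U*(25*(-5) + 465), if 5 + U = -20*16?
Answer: -110500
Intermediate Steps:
U = -325 (U = -5 - 20*16 = -5 - 320 = -325)
U*(25*(-5) + 465) = -325*(25*(-5) + 465) = -325*(-125 + 465) = -325*340 = -110500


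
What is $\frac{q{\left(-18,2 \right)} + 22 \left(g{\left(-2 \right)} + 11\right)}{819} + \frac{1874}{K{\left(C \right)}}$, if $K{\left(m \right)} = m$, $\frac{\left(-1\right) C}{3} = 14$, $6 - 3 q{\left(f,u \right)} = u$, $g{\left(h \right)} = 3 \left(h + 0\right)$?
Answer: $- \frac{109295}{2457} \approx -44.483$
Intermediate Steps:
$g{\left(h \right)} = 3 h$
$q{\left(f,u \right)} = 2 - \frac{u}{3}$
$C = -42$ ($C = \left(-3\right) 14 = -42$)
$\frac{q{\left(-18,2 \right)} + 22 \left(g{\left(-2 \right)} + 11\right)}{819} + \frac{1874}{K{\left(C \right)}} = \frac{\left(2 - \frac{2}{3}\right) + 22 \left(3 \left(-2\right) + 11\right)}{819} + \frac{1874}{-42} = \left(\left(2 - \frac{2}{3}\right) + 22 \left(-6 + 11\right)\right) \frac{1}{819} + 1874 \left(- \frac{1}{42}\right) = \left(\frac{4}{3} + 22 \cdot 5\right) \frac{1}{819} - \frac{937}{21} = \left(\frac{4}{3} + 110\right) \frac{1}{819} - \frac{937}{21} = \frac{334}{3} \cdot \frac{1}{819} - \frac{937}{21} = \frac{334}{2457} - \frac{937}{21} = - \frac{109295}{2457}$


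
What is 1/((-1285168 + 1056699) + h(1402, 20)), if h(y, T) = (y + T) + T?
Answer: -1/227027 ≈ -4.4048e-6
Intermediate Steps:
h(y, T) = y + 2*T (h(y, T) = (T + y) + T = y + 2*T)
1/((-1285168 + 1056699) + h(1402, 20)) = 1/((-1285168 + 1056699) + (1402 + 2*20)) = 1/(-228469 + (1402 + 40)) = 1/(-228469 + 1442) = 1/(-227027) = -1/227027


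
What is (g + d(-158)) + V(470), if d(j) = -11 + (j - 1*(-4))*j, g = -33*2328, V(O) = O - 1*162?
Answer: -52195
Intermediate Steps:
V(O) = -162 + O (V(O) = O - 162 = -162 + O)
g = -76824
d(j) = -11 + j*(4 + j) (d(j) = -11 + (j + 4)*j = -11 + (4 + j)*j = -11 + j*(4 + j))
(g + d(-158)) + V(470) = (-76824 + (-11 + (-158)**2 + 4*(-158))) + (-162 + 470) = (-76824 + (-11 + 24964 - 632)) + 308 = (-76824 + 24321) + 308 = -52503 + 308 = -52195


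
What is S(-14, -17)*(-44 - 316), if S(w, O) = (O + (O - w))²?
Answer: -144000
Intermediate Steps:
S(w, O) = (-w + 2*O)²
S(-14, -17)*(-44 - 316) = (-1*(-14) + 2*(-17))²*(-44 - 316) = (14 - 34)²*(-360) = (-20)²*(-360) = 400*(-360) = -144000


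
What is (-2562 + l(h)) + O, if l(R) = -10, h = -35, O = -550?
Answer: -3122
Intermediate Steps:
(-2562 + l(h)) + O = (-2562 - 10) - 550 = -2572 - 550 = -3122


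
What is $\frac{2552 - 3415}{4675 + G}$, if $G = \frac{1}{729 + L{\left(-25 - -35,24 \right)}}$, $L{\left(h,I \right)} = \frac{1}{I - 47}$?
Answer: $- \frac{14469058}{78381073} \approx -0.1846$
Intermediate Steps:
$L{\left(h,I \right)} = \frac{1}{-47 + I}$
$G = \frac{23}{16766}$ ($G = \frac{1}{729 + \frac{1}{-47 + 24}} = \frac{1}{729 + \frac{1}{-23}} = \frac{1}{729 - \frac{1}{23}} = \frac{1}{\frac{16766}{23}} = \frac{23}{16766} \approx 0.0013718$)
$\frac{2552 - 3415}{4675 + G} = \frac{2552 - 3415}{4675 + \frac{23}{16766}} = - \frac{863}{\frac{78381073}{16766}} = \left(-863\right) \frac{16766}{78381073} = - \frac{14469058}{78381073}$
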